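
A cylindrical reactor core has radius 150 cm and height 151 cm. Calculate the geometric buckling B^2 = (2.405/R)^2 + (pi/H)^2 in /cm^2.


B^2 = (2.405/R)^2 + (pi/H)^2
B^2 = (2.405/150)^2 + (pi/151)^2
B^2 = 6.8993e-04 /cm^2

6.8993e-04


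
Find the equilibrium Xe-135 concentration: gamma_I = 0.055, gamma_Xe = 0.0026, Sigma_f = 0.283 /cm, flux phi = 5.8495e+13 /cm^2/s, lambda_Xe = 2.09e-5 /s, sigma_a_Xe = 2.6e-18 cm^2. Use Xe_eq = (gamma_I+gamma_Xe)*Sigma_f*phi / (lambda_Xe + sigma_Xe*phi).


Xe_eq = (gamma_I + gamma_Xe) * Sigma_f * phi / (lambda_Xe + sigma_Xe * phi)
Numerator = (0.055 + 0.0026) * 0.283 * 5.8495e+13 = 9.535153e+11
Denominator = 2.09e-5 + 2.6e-18 * 5.8495e+13 = 1.729870e-04
Xe_eq = 9.535153e+11 / 1.729870e-04 = 5.5121e+15 /cm^3

5.5121e+15


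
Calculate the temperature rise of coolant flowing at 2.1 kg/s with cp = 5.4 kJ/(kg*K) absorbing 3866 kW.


dT = Q / (m_dot * cp)
dT = 3866 / (2.1 * 5.4)
dT = 340.92 C

340.92


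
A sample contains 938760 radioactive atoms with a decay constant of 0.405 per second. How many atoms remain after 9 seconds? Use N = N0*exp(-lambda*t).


N = N0 * exp(-lambda * t)
N = 938760 * exp(-0.405 * 9)
N = 24522

24522


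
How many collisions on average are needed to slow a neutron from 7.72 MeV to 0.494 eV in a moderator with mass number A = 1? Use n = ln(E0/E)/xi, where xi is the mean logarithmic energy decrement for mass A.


xi = 1 + (A-1)^2/(2A)*ln((A-1)/(A+1)) = 1 (for A = 1)
n = ln(E0/E) / xi
n = ln(7.72e6 / 0.494) / 1
n = ln(1.562753e+07) / 1 = 16.565

16.565


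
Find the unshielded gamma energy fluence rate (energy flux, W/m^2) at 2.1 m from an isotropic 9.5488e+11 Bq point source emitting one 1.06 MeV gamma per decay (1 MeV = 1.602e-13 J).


psi = A * E * 1.602e-13 / (4*pi*r^2)
psi = 9.5488e+11 * 1.06 * 1.602e-13 / (4*pi*2.1^2)
psi = 0.0029260 W/m^2

0.0029260


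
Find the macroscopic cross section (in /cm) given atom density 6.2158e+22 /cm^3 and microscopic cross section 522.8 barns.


Sigma = N * sigma_barns * 1e-24
Sigma = 6.2158e+22 * 522.8 * 1e-24
Sigma = 32.496 /cm

32.496


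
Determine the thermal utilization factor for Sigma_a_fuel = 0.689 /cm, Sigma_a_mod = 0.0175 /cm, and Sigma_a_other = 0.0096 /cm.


f = Sigma_a_fuel / (Sigma_a_fuel + Sigma_a_mod + Sigma_a_other)
f = 0.689 / (0.689 + 0.0175 + 0.0096)
f = 0.96216

0.96216


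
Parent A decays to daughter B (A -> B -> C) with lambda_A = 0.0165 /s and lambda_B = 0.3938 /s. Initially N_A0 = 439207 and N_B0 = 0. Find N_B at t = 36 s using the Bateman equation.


N_B(t) = lambda_A * N_A0 / (lambda_B - lambda_A) * [exp(-lambda_A*t) - exp(-lambda_B*t)]
exp(-0.0165*36) = 0.5521144; exp(-0.3938*36) = 6.967773e-07
N_B = 0.0165 * 439207 / (0.3938 - 0.0165) * (0.5521144 - 6.967773e-07)
N_B = 10605

10605


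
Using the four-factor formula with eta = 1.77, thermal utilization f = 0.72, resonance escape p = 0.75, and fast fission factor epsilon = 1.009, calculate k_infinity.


k_inf = eta * f * p * epsilon
k_inf = 1.77 * 0.72 * 0.75 * 1.009
k_inf = 0.96440

0.96440


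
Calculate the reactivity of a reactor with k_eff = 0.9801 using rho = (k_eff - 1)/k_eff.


rho = (k_eff - 1) / k_eff
rho = (0.9801 - 1) / 0.9801
rho = -0.020304

-0.020304


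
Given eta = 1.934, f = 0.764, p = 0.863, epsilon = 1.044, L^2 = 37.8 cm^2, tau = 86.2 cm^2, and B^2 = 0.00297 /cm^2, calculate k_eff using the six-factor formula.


k_inf = eta*f*p*eps = 1.934*0.764*0.863*1.044 = 1.331255
P_TNL = 1/(1 + L^2*B^2) = 1/(1 + 37.8*0.00297) = 0.8990655
P_FNL = exp(-B^2*tau) = exp(-0.00297*86.2) = 0.7741311
k_eff = k_inf * P_TNL * P_FNL = 1.331255 * 0.8990655 * 0.7741311
k_eff = 0.92655

0.92655


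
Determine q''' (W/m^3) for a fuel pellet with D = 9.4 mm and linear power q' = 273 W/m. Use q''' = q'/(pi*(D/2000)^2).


r = D / 2 / 1000 = 9.4 / 2 / 1000 = 0.0047 m
q''' = q' / (pi * r^2)
q''' = 273 / (pi * 0.0047^2)
q''' = 3.9338e+06 W/m^3

3.9338e+06


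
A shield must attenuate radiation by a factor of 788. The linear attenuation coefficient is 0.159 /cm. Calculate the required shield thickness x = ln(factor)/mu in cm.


x = ln(factor) / mu
x = ln(788) / 0.159
x = 41.947 cm

41.947


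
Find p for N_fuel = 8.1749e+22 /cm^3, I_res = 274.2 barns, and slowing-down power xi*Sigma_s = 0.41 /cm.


p = exp(-N * I * 1e-24 / (xi*Sigma_s))
p = exp(-8.1749e+22 * 274.2 * 1e-24 / 0.41)
p = 1.8038e-24

1.8038e-24


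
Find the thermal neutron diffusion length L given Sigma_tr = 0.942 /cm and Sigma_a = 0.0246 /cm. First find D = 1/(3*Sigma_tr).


D = 1 / (3 * Sigma_tr) = 1 / (3 * 0.942) = 0.3538570 cm
L = sqrt(D / Sigma_a)
L = sqrt(0.3538570 / 0.0246)
L = 3.7927 cm

3.7927


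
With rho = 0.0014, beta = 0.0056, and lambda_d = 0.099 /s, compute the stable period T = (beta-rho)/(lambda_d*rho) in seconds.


T = (beta - rho) / (lambda_d * rho)
T = (0.0056 - 0.0014) / (0.099 * 0.0014)
T = 30.303 s

30.303


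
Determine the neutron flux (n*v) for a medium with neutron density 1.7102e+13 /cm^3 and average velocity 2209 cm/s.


phi = n * v
phi = 1.7102e+13 * 2209
phi = 3.7778e+16 /cm^2/s

3.7778e+16


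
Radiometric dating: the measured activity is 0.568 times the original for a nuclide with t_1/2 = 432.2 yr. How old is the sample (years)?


lambda = ln(2) / t_half = ln(2) / 432.2 = 0.001603765 /yr
t = -ln(A/A0) / lambda
t = -ln(0.568) / 0.001603765
t = 352.69 yr

352.69


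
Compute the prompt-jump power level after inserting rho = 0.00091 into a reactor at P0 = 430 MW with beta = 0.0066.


P1/P0 = beta / (beta - rho)
P1/P0 = 0.0066 / (0.0066 - 0.00091) = 1.159930
P1 = 430 * 1.159930 = 498.77 MW

498.77


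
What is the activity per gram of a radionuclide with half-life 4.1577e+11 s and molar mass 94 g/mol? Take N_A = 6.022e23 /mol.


lambda = ln(2) / t_half = ln(2) / 4.1577e+11 = 1.667141e-12 /s
SA = lambda * N_A / M
SA = 1.667141e-12 * 6.022e23 / 94
SA = 1.0680e+10 Bq/g

1.0680e+10


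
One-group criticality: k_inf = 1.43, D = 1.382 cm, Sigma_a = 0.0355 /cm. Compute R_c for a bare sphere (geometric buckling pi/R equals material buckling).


L^2 = D / Sigma_a = 1.382 / 0.0355 = 38.92958 cm^2
B_m^2 = (k_inf - 1) / L^2 = (1.43 - 1) / 38.92958 = 0.01104559 /cm^2
For a bare sphere: B_g = pi/R, so R_c = pi / sqrt(B_m^2)
R_c = pi / sqrt(0.01104559) = 29.892 cm

29.892


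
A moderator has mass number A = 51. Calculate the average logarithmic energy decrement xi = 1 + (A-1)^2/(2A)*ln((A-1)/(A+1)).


xi = 1 + (A-1)^2/(2A) * ln((A-1)/(A+1))
xi = 1 + (51-1)^2/(2*51) * ln((51-1)/(51 +1))
xi = 0.038708

0.038708


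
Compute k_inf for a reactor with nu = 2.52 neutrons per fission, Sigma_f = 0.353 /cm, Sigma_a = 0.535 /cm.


k_inf = nu * Sigma_f / Sigma_a
k_inf = 2.52 * 0.353 / 0.535
k_inf = 1.6627

1.6627


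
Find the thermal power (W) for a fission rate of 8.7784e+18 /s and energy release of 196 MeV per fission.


P = fission_rate * E_MeV * 1.602e-13
P = 8.7784e+18 * 196 * 1.602e-13
P = 2.7563e+08 W

2.7563e+08


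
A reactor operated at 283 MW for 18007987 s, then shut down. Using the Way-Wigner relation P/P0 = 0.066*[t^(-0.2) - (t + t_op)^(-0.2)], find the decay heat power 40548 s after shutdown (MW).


P/P0 = 0.066 * [t^(-0.2) - (t + t_op)^(-0.2)]
P/P0 = 0.066 * [40548^(-0.2) - (40548 + 18007987)^(-0.2)]
P/P0 = 0.066 * [0.1197860 - 0.03537623] = 0.005571045
P = 283 * 0.005571045 = 1.5766 MW

1.5766


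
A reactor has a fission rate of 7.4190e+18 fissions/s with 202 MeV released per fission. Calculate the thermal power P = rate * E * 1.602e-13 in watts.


P = fission_rate * E_MeV * 1.602e-13
P = 7.4190e+18 * 202 * 1.602e-13
P = 2.4008e+08 W

2.4008e+08


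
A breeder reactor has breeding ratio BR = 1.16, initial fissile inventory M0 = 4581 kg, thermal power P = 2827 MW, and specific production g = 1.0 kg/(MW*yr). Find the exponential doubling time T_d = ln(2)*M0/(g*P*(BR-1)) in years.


Breeding gain G = BR - 1 = 1.16 - 1 = 0.16
Fissile production rate = g * P * G = 1.0 * 2827 * 0.16 = 452.32 kg/yr
T_d = ln(2) * M0 / (g * P * G)
T_d = ln(2) * 4581 / 452.32 = 7.0200 yr

7.0200


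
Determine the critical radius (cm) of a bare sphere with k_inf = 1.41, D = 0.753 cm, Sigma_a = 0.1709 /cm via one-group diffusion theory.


L^2 = D / Sigma_a = 0.753 / 0.1709 = 4.406085 cm^2
B_m^2 = (k_inf - 1) / L^2 = (1.41 - 1) / 4.406085 = 0.09305313 /cm^2
For a bare sphere: B_g = pi/R, so R_c = pi / sqrt(B_m^2)
R_c = pi / sqrt(0.09305313) = 10.299 cm

10.299


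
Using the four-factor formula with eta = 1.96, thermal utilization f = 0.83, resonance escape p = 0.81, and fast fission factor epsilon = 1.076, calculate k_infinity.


k_inf = eta * f * p * epsilon
k_inf = 1.96 * 0.83 * 0.81 * 1.076
k_inf = 1.4179

1.4179


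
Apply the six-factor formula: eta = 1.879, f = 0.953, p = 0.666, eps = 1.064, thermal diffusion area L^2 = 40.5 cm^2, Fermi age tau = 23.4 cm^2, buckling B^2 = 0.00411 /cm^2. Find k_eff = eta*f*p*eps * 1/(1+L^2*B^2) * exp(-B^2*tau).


k_inf = eta*f*p*eps = 1.879*0.953*0.666*1.064 = 1.268924
P_TNL = 1/(1 + L^2*B^2) = 1/(1 + 40.5*0.00411) = 0.8572984
P_FNL = exp(-B^2*tau) = exp(-0.00411*23.4) = 0.9083060
k_eff = k_inf * P_TNL * P_FNL = 1.268924 * 0.8572984 * 0.9083060
k_eff = 0.98810

0.98810


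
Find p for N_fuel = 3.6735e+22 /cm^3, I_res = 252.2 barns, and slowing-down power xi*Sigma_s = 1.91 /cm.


p = exp(-N * I * 1e-24 / (xi*Sigma_s))
p = exp(-3.6735e+22 * 252.2 * 1e-24 / 1.91)
p = 0.0078240

0.0078240


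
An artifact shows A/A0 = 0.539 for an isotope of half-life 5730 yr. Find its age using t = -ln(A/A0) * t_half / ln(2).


lambda = ln(2) / t_half = ln(2) / 5730 = 1.209681e-04 /yr
t = -ln(A/A0) / lambda
t = -ln(0.539) / 1.209681e-04
t = 5109.1 yr

5109.1


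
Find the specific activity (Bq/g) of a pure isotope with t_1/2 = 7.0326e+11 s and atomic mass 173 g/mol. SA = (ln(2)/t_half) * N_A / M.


lambda = ln(2) / t_half = ln(2) / 7.0326e+11 = 9.856201e-13 /s
SA = lambda * N_A / M
SA = 9.856201e-13 * 6.022e23 / 173
SA = 3.4309e+09 Bq/g

3.4309e+09


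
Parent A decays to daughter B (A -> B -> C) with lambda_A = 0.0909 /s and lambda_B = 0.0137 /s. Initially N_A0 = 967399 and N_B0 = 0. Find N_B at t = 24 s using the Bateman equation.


N_B(t) = lambda_A * N_A0 / (lambda_B - lambda_A) * [exp(-lambda_A*t) - exp(-lambda_B*t)]
exp(-0.0909*24) = 0.1128608; exp(-0.0137*24) = 0.7197870
N_B = 0.0909 * 967399 / (0.0137 - 0.0909) * (0.1128608 - 0.7197870)
N_B = 691334

691334


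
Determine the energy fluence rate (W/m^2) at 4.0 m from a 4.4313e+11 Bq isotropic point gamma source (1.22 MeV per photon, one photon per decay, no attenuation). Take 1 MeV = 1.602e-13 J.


psi = A * E * 1.602e-13 / (4*pi*r^2)
psi = 4.4313e+11 * 1.22 * 1.602e-13 / (4*pi*4.0^2)
psi = 4.3075e-04 W/m^2

4.3075e-04


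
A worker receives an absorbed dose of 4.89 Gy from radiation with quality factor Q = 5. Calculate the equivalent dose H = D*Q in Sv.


H = D * Q
H = 4.89 * 5
H = 24.450 Sv

24.450


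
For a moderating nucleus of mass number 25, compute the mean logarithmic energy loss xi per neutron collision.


xi = 1 + (A-1)^2/(2A) * ln((A-1)/(A+1))
xi = 1 + (25-1)^2/(2*25) * ln((25-1)/(25 +1))
xi = 0.077908

0.077908


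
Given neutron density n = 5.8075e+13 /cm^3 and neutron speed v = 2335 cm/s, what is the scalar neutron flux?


phi = n * v
phi = 5.8075e+13 * 2335
phi = 1.3561e+17 /cm^2/s

1.3561e+17


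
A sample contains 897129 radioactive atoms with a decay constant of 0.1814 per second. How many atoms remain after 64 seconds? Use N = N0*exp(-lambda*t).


N = N0 * exp(-lambda * t)
N = 897129 * exp(-0.1814 * 64)
N = 8.1446

8.1446


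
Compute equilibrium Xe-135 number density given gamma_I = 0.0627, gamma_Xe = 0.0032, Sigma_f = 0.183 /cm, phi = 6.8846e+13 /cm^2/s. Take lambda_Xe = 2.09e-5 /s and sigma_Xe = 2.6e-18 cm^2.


Xe_eq = (gamma_I + gamma_Xe) * Sigma_f * phi / (lambda_Xe + sigma_Xe * phi)
Numerator = (0.0627 + 0.0032) * 0.183 * 6.8846e+13 = 8.302621e+11
Denominator = 2.09e-5 + 2.6e-18 * 6.8846e+13 = 1.998996e-04
Xe_eq = 8.302621e+11 / 1.998996e-04 = 4.1534e+15 /cm^3

4.1534e+15


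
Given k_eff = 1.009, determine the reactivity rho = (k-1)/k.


rho = (k_eff - 1) / k_eff
rho = (1.009 - 1) / 1.009
rho = 0.0089197

0.0089197


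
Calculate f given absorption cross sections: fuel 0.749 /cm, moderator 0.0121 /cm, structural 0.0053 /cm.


f = Sigma_a_fuel / (Sigma_a_fuel + Sigma_a_mod + Sigma_a_other)
f = 0.749 / (0.749 + 0.0121 + 0.0053)
f = 0.97730

0.97730


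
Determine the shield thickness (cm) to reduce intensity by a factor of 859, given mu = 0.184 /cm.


x = ln(factor) / mu
x = ln(859) / 0.184
x = 36.716 cm

36.716


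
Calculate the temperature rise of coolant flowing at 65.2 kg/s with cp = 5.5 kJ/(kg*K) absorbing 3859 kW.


dT = Q / (m_dot * cp)
dT = 3859 / (65.2 * 5.5)
dT = 10.761 C

10.761


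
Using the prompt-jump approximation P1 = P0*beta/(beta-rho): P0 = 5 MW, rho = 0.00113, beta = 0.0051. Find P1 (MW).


P1/P0 = beta / (beta - rho)
P1/P0 = 0.0051 / (0.0051 - 0.00113) = 1.284635
P1 = 5 * 1.284635 = 6.4232 MW

6.4232


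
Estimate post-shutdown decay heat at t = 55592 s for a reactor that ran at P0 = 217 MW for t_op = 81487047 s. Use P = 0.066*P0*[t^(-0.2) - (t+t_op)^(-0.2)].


P/P0 = 0.066 * [t^(-0.2) - (t + t_op)^(-0.2)]
P/P0 = 0.066 * [55592^(-0.2) - (55592 + 81487047)^(-0.2)]
P/P0 = 0.066 * [0.1124599 - 0.02616514] = 0.005695454
P = 217 * 0.005695454 = 1.2359 MW

1.2359


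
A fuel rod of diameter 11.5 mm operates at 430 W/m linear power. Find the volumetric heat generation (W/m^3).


r = D / 2 / 1000 = 11.5 / 2 / 1000 = 0.00575 m
q''' = q' / (pi * r^2)
q''' = 430 / (pi * 0.00575^2)
q''' = 4.1398e+06 W/m^3

4.1398e+06


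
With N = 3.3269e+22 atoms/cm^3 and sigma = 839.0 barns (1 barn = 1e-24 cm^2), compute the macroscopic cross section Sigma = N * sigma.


Sigma = N * sigma_barns * 1e-24
Sigma = 3.3269e+22 * 839.0 * 1e-24
Sigma = 27.913 /cm

27.913


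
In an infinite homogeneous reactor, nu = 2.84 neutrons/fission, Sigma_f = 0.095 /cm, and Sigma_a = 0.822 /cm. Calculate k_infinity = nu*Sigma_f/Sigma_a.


k_inf = nu * Sigma_f / Sigma_a
k_inf = 2.84 * 0.095 / 0.822
k_inf = 0.32822

0.32822


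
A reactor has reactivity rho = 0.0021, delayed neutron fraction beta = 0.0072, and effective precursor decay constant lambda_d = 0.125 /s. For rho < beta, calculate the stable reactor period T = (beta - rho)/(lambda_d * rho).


T = (beta - rho) / (lambda_d * rho)
T = (0.0072 - 0.0021) / (0.125 * 0.0021)
T = 19.429 s

19.429


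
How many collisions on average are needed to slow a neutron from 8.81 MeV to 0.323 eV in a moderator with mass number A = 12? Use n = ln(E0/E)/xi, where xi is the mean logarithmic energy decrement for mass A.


xi = 1 + (A-1)^2/(2A)*ln((A-1)/(A+1)) = 0.1577690 (for A = 12)
n = ln(E0/E) / xi
n = ln(8.81e6 / 0.323) / 0.1577690
n = ln(2.727554e+07) / 0.1577690 = 108.52

108.52


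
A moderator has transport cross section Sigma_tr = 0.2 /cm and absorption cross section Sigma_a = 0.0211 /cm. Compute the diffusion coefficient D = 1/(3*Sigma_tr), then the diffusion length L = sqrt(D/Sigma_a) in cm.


D = 1 / (3 * Sigma_tr) = 1 / (3 * 0.2) = 1.666667 cm
L = sqrt(D / Sigma_a)
L = sqrt(1.666667 / 0.0211)
L = 8.8876 cm

8.8876


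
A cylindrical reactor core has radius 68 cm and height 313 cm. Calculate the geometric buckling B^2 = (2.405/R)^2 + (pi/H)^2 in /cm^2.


B^2 = (2.405/R)^2 + (pi/H)^2
B^2 = (2.405/68)^2 + (pi/313)^2
B^2 = 0.0013516 /cm^2

0.0013516


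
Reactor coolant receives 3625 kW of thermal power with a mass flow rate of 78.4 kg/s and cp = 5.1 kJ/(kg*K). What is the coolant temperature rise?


dT = Q / (m_dot * cp)
dT = 3625 / (78.4 * 5.1)
dT = 9.0661 C

9.0661


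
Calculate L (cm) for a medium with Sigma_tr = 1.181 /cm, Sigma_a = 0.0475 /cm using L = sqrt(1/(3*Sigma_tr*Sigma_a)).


D = 1 / (3 * Sigma_tr) = 1 / (3 * 1.181) = 0.2822467 cm
L = sqrt(D / Sigma_a)
L = sqrt(0.2822467 / 0.0475)
L = 2.4376 cm

2.4376


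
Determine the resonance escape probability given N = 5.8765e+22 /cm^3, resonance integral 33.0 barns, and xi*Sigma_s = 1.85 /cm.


p = exp(-N * I * 1e-24 / (xi*Sigma_s))
p = exp(-5.8765e+22 * 33.0 * 1e-24 / 1.85)
p = 0.35055

0.35055


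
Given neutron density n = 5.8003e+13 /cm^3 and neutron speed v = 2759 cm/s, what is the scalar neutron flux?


phi = n * v
phi = 5.8003e+13 * 2759
phi = 1.6003e+17 /cm^2/s

1.6003e+17


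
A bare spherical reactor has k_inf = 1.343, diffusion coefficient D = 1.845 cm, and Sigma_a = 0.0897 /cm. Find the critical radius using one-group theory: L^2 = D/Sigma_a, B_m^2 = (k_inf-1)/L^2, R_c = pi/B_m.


L^2 = D / Sigma_a = 1.845 / 0.0897 = 20.56856 cm^2
B_m^2 = (k_inf - 1) / L^2 = (1.343 - 1) / 20.56856 = 0.01667594 /cm^2
For a bare sphere: B_g = pi/R, so R_c = pi / sqrt(B_m^2)
R_c = pi / sqrt(0.01667594) = 24.328 cm

24.328


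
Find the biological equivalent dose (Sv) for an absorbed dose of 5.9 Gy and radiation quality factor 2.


H = D * Q
H = 5.9 * 2
H = 11.800 Sv

11.800


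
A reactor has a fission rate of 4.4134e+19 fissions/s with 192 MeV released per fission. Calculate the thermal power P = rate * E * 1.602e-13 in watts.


P = fission_rate * E_MeV * 1.602e-13
P = 4.4134e+19 * 192 * 1.602e-13
P = 1.3575e+09 W

1.3575e+09


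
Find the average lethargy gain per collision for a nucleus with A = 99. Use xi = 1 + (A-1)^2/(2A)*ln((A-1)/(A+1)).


xi = 1 + (A-1)^2/(2A) * ln((A-1)/(A+1))
xi = 1 + (99-1)^2/(2*99) * ln((99-1)/(99 +1))
xi = 0.020067

0.020067


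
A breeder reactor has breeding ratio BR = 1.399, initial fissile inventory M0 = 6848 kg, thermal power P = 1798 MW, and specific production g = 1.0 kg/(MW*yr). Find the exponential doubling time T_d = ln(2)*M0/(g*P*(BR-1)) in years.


Breeding gain G = BR - 1 = 1.399 - 1 = 0.399
Fissile production rate = g * P * G = 1.0 * 1798 * 0.399 = 717.402 kg/yr
T_d = ln(2) * M0 / (g * P * G)
T_d = ln(2) * 6848 / 717.402 = 6.6165 yr

6.6165


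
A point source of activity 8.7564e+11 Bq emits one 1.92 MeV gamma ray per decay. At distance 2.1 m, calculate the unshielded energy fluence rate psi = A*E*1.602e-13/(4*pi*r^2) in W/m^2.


psi = A * E * 1.602e-13 / (4*pi*r^2)
psi = 8.7564e+11 * 1.92 * 1.602e-13 / (4*pi*2.1^2)
psi = 0.0048601 W/m^2

0.0048601


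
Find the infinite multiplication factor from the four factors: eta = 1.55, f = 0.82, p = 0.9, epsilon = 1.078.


k_inf = eta * f * p * epsilon
k_inf = 1.55 * 0.82 * 0.9 * 1.078
k_inf = 1.2331

1.2331


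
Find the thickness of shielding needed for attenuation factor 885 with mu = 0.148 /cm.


x = ln(factor) / mu
x = ln(885) / 0.148
x = 45.849 cm

45.849


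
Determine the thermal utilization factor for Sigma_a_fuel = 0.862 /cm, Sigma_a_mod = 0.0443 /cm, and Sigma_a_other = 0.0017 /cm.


f = Sigma_a_fuel / (Sigma_a_fuel + Sigma_a_mod + Sigma_a_other)
f = 0.862 / (0.862 + 0.0443 + 0.0017)
f = 0.94934

0.94934


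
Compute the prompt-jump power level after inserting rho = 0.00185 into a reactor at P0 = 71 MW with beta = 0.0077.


P1/P0 = beta / (beta - rho)
P1/P0 = 0.0077 / (0.0077 - 0.00185) = 1.316239
P1 = 71 * 1.316239 = 93.453 MW

93.453


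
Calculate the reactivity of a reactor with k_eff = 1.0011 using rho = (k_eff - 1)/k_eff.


rho = (k_eff - 1) / k_eff
rho = (1.0011 - 1) / 1.0011
rho = 0.0010988

0.0010988


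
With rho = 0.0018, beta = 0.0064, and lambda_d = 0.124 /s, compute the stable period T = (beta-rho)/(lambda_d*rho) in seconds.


T = (beta - rho) / (lambda_d * rho)
T = (0.0064 - 0.0018) / (0.124 * 0.0018)
T = 20.609 s

20.609


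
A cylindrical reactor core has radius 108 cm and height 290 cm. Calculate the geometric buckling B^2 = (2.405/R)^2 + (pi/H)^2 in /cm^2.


B^2 = (2.405/R)^2 + (pi/H)^2
B^2 = (2.405/108)^2 + (pi/290)^2
B^2 = 6.1324e-04 /cm^2

6.1324e-04


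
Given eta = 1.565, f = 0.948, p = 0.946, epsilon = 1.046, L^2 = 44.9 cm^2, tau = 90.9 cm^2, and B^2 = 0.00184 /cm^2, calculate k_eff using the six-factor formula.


k_inf = eta*f*p*eps = 1.565*0.948*0.946*1.046 = 1.468066
P_TNL = 1/(1 + L^2*B^2) = 1/(1 + 44.9*0.00184) = 0.9236885
P_FNL = exp(-B^2*tau) = exp(-0.00184*90.9) = 0.8459830
k_eff = k_inf * P_TNL * P_FNL = 1.468066 * 0.9236885 * 0.8459830
k_eff = 1.1472

1.1472


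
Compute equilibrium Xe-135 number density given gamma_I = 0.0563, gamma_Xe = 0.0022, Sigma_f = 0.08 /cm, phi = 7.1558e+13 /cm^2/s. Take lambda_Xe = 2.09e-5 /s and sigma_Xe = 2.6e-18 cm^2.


Xe_eq = (gamma_I + gamma_Xe) * Sigma_f * phi / (lambda_Xe + sigma_Xe * phi)
Numerator = (0.0563 + 0.0022) * 0.08 * 7.1558e+13 = 3.348914e+11
Denominator = 2.09e-5 + 2.6e-18 * 7.1558e+13 = 2.069508e-04
Xe_eq = 3.348914e+11 / 2.069508e-04 = 1.6182e+15 /cm^3

1.6182e+15


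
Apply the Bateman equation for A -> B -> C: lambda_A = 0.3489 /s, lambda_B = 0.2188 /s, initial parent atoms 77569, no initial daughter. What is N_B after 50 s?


N_B(t) = lambda_A * N_A0 / (lambda_B - lambda_A) * [exp(-lambda_A*t) - exp(-lambda_B*t)]
exp(-0.3489*50) = 2.652973e-08; exp(-0.2188*50) = 1.773448e-05
N_B = 0.3489 * 77569 / (0.2188 - 0.3489) * (2.652973e-08 - 1.773448e-05)
N_B = 3.6837

3.6837


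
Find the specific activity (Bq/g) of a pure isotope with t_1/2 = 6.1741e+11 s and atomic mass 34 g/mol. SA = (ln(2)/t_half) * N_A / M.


lambda = ln(2) / t_half = ln(2) / 6.1741e+11 = 1.122669e-12 /s
SA = lambda * N_A / M
SA = 1.122669e-12 * 6.022e23 / 34
SA = 1.9884e+10 Bq/g

1.9884e+10


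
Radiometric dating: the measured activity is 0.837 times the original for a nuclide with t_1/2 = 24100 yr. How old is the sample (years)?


lambda = ln(2) / t_half = ln(2) / 24100 = 2.876129e-05 /yr
t = -ln(A/A0) / lambda
t = -ln(0.837) / 2.876129e-05
t = 6186.5 yr

6186.5


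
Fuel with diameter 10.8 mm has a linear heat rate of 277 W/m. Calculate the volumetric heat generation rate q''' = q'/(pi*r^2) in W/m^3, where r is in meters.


r = D / 2 / 1000 = 10.8 / 2 / 1000 = 0.0054 m
q''' = q' / (pi * r^2)
q''' = 277 / (pi * 0.0054^2)
q''' = 3.0237e+06 W/m^3

3.0237e+06


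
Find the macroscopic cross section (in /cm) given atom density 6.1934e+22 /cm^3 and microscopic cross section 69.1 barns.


Sigma = N * sigma_barns * 1e-24
Sigma = 6.1934e+22 * 69.1 * 1e-24
Sigma = 4.2796 /cm

4.2796


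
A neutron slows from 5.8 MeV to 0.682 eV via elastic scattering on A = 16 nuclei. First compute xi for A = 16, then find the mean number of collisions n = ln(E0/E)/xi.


xi = 1 + (A-1)^2/(2A)*ln((A-1)/(A+1)) = 0.1199467 (for A = 16)
n = ln(E0/E) / xi
n = ln(5.8e6 / 0.682) / 0.1199467
n = ln(8.504399e+06) / 0.1199467 = 133.03

133.03


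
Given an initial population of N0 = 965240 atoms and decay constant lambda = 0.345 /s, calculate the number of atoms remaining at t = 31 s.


N = N0 * exp(-lambda * t)
N = 965240 * exp(-0.345 * 31)
N = 21.870

21.870


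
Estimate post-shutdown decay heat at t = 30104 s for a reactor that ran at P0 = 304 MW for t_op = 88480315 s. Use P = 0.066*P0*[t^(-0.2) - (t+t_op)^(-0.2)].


P/P0 = 0.066 * [t^(-0.2) - (t + t_op)^(-0.2)]
P/P0 = 0.066 * [30104^(-0.2) - (30104 + 88480315)^(-0.2)]
P/P0 = 0.066 * [0.1271379 - 0.02573956] = 0.006692290
P = 304 * 0.006692290 = 2.0345 MW

2.0345


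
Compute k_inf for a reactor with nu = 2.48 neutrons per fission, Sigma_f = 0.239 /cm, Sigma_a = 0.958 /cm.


k_inf = nu * Sigma_f / Sigma_a
k_inf = 2.48 * 0.239 / 0.958
k_inf = 0.61871

0.61871


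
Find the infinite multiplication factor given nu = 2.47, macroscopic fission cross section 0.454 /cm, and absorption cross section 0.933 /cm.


k_inf = nu * Sigma_f / Sigma_a
k_inf = 2.47 * 0.454 / 0.933
k_inf = 1.2019

1.2019


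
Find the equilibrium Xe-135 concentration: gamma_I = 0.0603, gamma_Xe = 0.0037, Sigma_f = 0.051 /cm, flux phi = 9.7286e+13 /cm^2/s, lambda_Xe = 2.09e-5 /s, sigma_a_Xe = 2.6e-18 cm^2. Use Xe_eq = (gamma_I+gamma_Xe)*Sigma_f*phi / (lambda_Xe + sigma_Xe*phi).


Xe_eq = (gamma_I + gamma_Xe) * Sigma_f * phi / (lambda_Xe + sigma_Xe * phi)
Numerator = (0.0603 + 0.0037) * 0.051 * 9.7286e+13 = 3.175415e+11
Denominator = 2.09e-5 + 2.6e-18 * 9.7286e+13 = 2.738436e-04
Xe_eq = 3.175415e+11 / 2.738436e-04 = 1.1596e+15 /cm^3

1.1596e+15


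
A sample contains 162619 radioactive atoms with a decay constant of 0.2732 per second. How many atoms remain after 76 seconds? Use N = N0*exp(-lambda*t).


N = N0 * exp(-lambda * t)
N = 162619 * exp(-0.2732 * 76)
N = 1.5625e-04

1.5625e-04


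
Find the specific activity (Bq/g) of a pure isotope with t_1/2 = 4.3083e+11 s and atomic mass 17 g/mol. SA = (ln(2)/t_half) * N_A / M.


lambda = ln(2) / t_half = ln(2) / 4.3083e+11 = 1.608865e-12 /s
SA = lambda * N_A / M
SA = 1.608865e-12 * 6.022e23 / 17
SA = 5.6992e+10 Bq/g

5.6992e+10


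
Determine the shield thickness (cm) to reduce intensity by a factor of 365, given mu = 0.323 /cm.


x = ln(factor) / mu
x = ln(365) / 0.323
x = 18.266 cm

18.266


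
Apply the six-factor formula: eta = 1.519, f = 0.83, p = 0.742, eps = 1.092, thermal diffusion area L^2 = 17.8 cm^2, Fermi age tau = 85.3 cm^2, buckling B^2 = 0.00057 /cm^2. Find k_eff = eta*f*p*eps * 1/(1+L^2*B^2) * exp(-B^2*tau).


k_inf = eta*f*p*eps = 1.519*0.83*0.742*1.092 = 1.021557
P_TNL = 1/(1 + L^2*B^2) = 1/(1 + 17.8*0.00057) = 0.9899559
P_FNL = exp(-B^2*tau) = exp(-0.00057*85.3) = 0.9525421
k_eff = k_inf * P_TNL * P_FNL = 1.021557 * 0.9899559 * 0.9525421
k_eff = 0.96330

0.96330


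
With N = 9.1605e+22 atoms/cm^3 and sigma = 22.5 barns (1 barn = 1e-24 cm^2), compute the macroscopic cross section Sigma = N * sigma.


Sigma = N * sigma_barns * 1e-24
Sigma = 9.1605e+22 * 22.5 * 1e-24
Sigma = 2.0611 /cm

2.0611


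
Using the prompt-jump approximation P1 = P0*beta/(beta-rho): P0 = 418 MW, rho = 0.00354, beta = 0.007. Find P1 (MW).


P1/P0 = beta / (beta - rho)
P1/P0 = 0.007 / (0.007 - 0.00354) = 2.023121
P1 = 418 * 2.023121 = 845.66 MW

845.66


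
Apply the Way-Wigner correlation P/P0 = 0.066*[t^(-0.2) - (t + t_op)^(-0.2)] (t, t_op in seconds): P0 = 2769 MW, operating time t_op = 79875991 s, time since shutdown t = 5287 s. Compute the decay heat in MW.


P/P0 = 0.066 * [t^(-0.2) - (t + t_op)^(-0.2)]
P/P0 = 0.066 * [5287^(-0.2) - (5287 + 79875991)^(-0.2)]
P/P0 = 0.066 * [0.1800355 - 0.02627308] = 0.01014832
P = 2769 * 0.01014832 = 28.101 MW

28.101


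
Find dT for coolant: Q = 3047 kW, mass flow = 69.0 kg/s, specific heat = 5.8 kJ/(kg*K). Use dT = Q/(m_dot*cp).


dT = Q / (m_dot * cp)
dT = 3047 / (69.0 * 5.8)
dT = 7.6137 C

7.6137


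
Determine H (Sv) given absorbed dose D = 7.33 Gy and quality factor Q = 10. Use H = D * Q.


H = D * Q
H = 7.33 * 10
H = 73.300 Sv

73.300


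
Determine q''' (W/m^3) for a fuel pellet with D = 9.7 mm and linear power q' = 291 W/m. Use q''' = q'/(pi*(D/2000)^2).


r = D / 2 / 1000 = 9.7 / 2 / 1000 = 0.00485 m
q''' = q' / (pi * r^2)
q''' = 291 / (pi * 0.00485^2)
q''' = 3.9379e+06 W/m^3

3.9379e+06


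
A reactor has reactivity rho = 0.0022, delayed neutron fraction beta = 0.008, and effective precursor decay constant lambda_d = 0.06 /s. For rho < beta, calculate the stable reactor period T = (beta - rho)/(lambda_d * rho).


T = (beta - rho) / (lambda_d * rho)
T = (0.008 - 0.0022) / (0.06 * 0.0022)
T = 43.939 s

43.939


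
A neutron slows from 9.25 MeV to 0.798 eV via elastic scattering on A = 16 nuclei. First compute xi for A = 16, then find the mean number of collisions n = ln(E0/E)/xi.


xi = 1 + (A-1)^2/(2A)*ln((A-1)/(A+1)) = 0.1199467 (for A = 16)
n = ln(E0/E) / xi
n = ln(9.25e6 / 0.798) / 0.1199467
n = ln(1.159148e+07) / 0.1199467 = 135.61

135.61


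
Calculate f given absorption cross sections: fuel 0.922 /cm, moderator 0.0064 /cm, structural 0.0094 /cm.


f = Sigma_a_fuel / (Sigma_a_fuel + Sigma_a_mod + Sigma_a_other)
f = 0.922 / (0.922 + 0.0064 + 0.0094)
f = 0.98315

0.98315


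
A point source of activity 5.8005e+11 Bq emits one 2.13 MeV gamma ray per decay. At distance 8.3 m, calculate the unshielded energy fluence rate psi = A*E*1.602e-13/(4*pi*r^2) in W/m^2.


psi = A * E * 1.602e-13 / (4*pi*r^2)
psi = 5.8005e+11 * 2.13 * 1.602e-13 / (4*pi*8.3^2)
psi = 2.2863e-04 W/m^2

2.2863e-04


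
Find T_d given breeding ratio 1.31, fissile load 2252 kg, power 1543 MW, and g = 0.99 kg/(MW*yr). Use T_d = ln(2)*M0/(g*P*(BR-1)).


Breeding gain G = BR - 1 = 1.31 - 1 = 0.31
Fissile production rate = g * P * G = 0.99 * 1543 * 0.31 = 473.5467 kg/yr
T_d = ln(2) * M0 / (g * P * G)
T_d = ln(2) * 2252 / 473.5467 = 3.2963 yr

3.2963


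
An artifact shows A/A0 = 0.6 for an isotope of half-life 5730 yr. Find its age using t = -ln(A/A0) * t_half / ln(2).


lambda = ln(2) / t_half = ln(2) / 5730 = 1.209681e-04 /yr
t = -ln(A/A0) / lambda
t = -ln(0.6) / 1.209681e-04
t = 4222.8 yr

4222.8


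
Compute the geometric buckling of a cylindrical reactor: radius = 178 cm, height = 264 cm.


B^2 = (2.405/R)^2 + (pi/H)^2
B^2 = (2.405/178)^2 + (pi/264)^2
B^2 = 3.2416e-04 /cm^2

3.2416e-04


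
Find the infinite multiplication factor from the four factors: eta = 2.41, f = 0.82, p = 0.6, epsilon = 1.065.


k_inf = eta * f * p * epsilon
k_inf = 2.41 * 0.82 * 0.6 * 1.065
k_inf = 1.2628

1.2628


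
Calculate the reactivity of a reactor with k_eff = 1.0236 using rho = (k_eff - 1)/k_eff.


rho = (k_eff - 1) / k_eff
rho = (1.0236 - 1) / 1.0236
rho = 0.023056

0.023056


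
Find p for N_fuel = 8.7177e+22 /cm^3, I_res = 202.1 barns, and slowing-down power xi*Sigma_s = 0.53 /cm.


p = exp(-N * I * 1e-24 / (xi*Sigma_s))
p = exp(-8.7177e+22 * 202.1 * 1e-24 / 0.53)
p = 3.6560e-15

3.6560e-15


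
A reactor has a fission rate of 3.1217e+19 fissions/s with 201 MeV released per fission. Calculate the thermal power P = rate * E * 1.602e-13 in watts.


P = fission_rate * E_MeV * 1.602e-13
P = 3.1217e+19 * 201 * 1.602e-13
P = 1.0052e+09 W

1.0052e+09


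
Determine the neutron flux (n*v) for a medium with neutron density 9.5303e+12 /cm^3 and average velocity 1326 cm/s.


phi = n * v
phi = 9.5303e+12 * 1326
phi = 1.2637e+16 /cm^2/s

1.2637e+16


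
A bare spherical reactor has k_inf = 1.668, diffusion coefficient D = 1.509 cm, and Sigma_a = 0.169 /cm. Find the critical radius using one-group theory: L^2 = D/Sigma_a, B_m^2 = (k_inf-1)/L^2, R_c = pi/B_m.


L^2 = D / Sigma_a = 1.509 / 0.169 = 8.928994 cm^2
B_m^2 = (k_inf - 1) / L^2 = (1.668 - 1) / 8.928994 = 0.07481246 /cm^2
For a bare sphere: B_g = pi/R, so R_c = pi / sqrt(B_m^2)
R_c = pi / sqrt(0.07481246) = 11.486 cm

11.486


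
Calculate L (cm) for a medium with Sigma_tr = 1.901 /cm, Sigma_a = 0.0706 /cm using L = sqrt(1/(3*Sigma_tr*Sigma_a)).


D = 1 / (3 * Sigma_tr) = 1 / (3 * 1.901) = 0.1753463 cm
L = sqrt(D / Sigma_a)
L = sqrt(0.1753463 / 0.0706)
L = 1.5760 cm

1.5760


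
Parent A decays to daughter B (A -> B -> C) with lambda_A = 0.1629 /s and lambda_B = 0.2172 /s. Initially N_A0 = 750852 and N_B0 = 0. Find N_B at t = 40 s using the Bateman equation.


N_B(t) = lambda_A * N_A0 / (lambda_B - lambda_A) * [exp(-lambda_A*t) - exp(-lambda_B*t)]
exp(-0.1629*40) = 0.001479576; exp(-0.2172*40) = 1.685969e-04
N_B = 0.1629 * 750852 / (0.2172 - 0.1629) * (0.001479576 - 1.685969e-04)
N_B = 2953.1

2953.1


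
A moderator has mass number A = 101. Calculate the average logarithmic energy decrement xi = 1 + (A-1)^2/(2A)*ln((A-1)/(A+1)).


xi = 1 + (A-1)^2/(2A) * ln((A-1)/(A+1))
xi = 1 + (101-1)^2/(2*101) * ln((101-1)/(101 +1))
xi = 0.019672

0.019672


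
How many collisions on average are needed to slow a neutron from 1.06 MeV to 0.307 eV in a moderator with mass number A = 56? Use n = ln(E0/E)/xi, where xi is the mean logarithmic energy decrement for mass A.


xi = 1 + (A-1)^2/(2A)*ln((A-1)/(A+1)) = 0.03529286 (for A = 56)
n = ln(E0/E) / xi
n = ln(1.06e6 / 0.307) / 0.03529286
n = ln(3.452769e+06) / 0.03529286 = 426.56

426.56


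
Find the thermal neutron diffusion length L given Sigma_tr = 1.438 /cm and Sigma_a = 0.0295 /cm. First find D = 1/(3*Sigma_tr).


D = 1 / (3 * Sigma_tr) = 1 / (3 * 1.438) = 0.2318034 cm
L = sqrt(D / Sigma_a)
L = sqrt(0.2318034 / 0.0295)
L = 2.8032 cm

2.8032


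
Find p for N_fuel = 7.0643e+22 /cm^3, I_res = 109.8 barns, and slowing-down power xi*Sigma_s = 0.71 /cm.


p = exp(-N * I * 1e-24 / (xi*Sigma_s))
p = exp(-7.0643e+22 * 109.8 * 1e-24 / 0.71)
p = 1.8006e-05

1.8006e-05


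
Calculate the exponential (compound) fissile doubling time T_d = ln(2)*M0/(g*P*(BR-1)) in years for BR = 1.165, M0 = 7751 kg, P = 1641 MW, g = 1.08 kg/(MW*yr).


Breeding gain G = BR - 1 = 1.165 - 1 = 0.165
Fissile production rate = g * P * G = 1.08 * 1641 * 0.165 = 292.4262 kg/yr
T_d = ln(2) * M0 / (g * P * G)
T_d = ln(2) * 7751 / 292.4262 = 18.372 yr

18.372


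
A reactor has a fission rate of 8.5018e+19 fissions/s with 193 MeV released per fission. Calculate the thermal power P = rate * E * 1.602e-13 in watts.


P = fission_rate * E_MeV * 1.602e-13
P = 8.5018e+19 * 193 * 1.602e-13
P = 2.6286e+09 W

2.6286e+09


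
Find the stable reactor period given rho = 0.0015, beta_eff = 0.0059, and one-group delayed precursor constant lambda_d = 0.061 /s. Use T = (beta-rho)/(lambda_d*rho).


T = (beta - rho) / (lambda_d * rho)
T = (0.0059 - 0.0015) / (0.061 * 0.0015)
T = 48.087 s

48.087


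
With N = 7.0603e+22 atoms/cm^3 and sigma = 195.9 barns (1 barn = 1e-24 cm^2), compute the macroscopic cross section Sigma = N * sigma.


Sigma = N * sigma_barns * 1e-24
Sigma = 7.0603e+22 * 195.9 * 1e-24
Sigma = 13.831 /cm

13.831


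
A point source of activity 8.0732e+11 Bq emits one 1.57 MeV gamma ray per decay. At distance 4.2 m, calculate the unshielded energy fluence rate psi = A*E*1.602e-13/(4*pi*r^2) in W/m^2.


psi = A * E * 1.602e-13 / (4*pi*r^2)
psi = 8.0732e+11 * 1.57 * 1.602e-13 / (4*pi*4.2^2)
psi = 9.1601e-04 W/m^2

9.1601e-04


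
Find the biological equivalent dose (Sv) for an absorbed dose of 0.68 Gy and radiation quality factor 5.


H = D * Q
H = 0.68 * 5
H = 3.4000 Sv

3.4000


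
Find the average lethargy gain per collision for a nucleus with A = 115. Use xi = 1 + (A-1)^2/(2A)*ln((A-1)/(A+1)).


xi = 1 + (A-1)^2/(2A) * ln((A-1)/(A+1))
xi = 1 + (115-1)^2/(2*115) * ln((115-1)/(115 +1))
xi = 0.017291

0.017291


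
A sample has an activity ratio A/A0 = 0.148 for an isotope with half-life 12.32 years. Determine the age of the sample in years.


lambda = ln(2) / t_half = ln(2) / 12.32 = 0.05626195 /yr
t = -ln(A/A0) / lambda
t = -ln(0.148) / 0.05626195
t = 33.958 yr

33.958


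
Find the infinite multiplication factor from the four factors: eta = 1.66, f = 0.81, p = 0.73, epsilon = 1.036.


k_inf = eta * f * p * epsilon
k_inf = 1.66 * 0.81 * 0.73 * 1.036
k_inf = 1.0169

1.0169


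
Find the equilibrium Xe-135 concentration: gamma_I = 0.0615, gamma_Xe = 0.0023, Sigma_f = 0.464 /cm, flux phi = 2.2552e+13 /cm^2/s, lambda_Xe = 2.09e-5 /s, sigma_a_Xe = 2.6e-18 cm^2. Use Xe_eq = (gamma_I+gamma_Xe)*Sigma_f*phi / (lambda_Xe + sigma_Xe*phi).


Xe_eq = (gamma_I + gamma_Xe) * Sigma_f * phi / (lambda_Xe + sigma_Xe * phi)
Numerator = (0.0615 + 0.0023) * 0.464 * 2.2552e+13 = 6.676114e+11
Denominator = 2.09e-5 + 2.6e-18 * 2.2552e+13 = 7.953520e-05
Xe_eq = 6.676114e+11 / 7.953520e-05 = 8.3939e+15 /cm^3

8.3939e+15


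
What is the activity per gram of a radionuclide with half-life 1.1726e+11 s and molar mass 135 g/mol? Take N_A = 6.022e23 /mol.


lambda = ln(2) / t_half = ln(2) / 1.1726e+11 = 5.911199e-12 /s
SA = lambda * N_A / M
SA = 5.911199e-12 * 6.022e23 / 135
SA = 2.6368e+10 Bq/g

2.6368e+10


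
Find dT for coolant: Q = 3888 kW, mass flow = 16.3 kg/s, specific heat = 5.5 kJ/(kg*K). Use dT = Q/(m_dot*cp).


dT = Q / (m_dot * cp)
dT = 3888 / (16.3 * 5.5)
dT = 43.369 C

43.369


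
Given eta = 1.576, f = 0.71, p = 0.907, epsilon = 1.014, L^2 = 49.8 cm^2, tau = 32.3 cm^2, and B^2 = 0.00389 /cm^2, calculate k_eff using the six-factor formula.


k_inf = eta*f*p*eps = 1.576*0.71*0.907*1.014 = 1.029105
P_TNL = 1/(1 + L^2*B^2) = 1/(1 + 49.8*0.00389) = 0.8377160
P_FNL = exp(-B^2*tau) = exp(-0.00389*32.3) = 0.8819261
k_eff = k_inf * P_TNL * P_FNL = 1.029105 * 0.8377160 * 0.8819261
k_eff = 0.76031

0.76031


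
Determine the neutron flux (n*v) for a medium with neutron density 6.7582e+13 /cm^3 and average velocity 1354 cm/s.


phi = n * v
phi = 6.7582e+13 * 1354
phi = 9.1506e+16 /cm^2/s

9.1506e+16


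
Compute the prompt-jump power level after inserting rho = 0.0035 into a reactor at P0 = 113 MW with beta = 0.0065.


P1/P0 = beta / (beta - rho)
P1/P0 = 0.0065 / (0.0065 - 0.0035) = 2.166667
P1 = 113 * 2.166667 = 244.83 MW

244.83


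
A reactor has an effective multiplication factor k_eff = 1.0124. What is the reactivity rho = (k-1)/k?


rho = (k_eff - 1) / k_eff
rho = (1.0124 - 1) / 1.0124
rho = 0.012248

0.012248


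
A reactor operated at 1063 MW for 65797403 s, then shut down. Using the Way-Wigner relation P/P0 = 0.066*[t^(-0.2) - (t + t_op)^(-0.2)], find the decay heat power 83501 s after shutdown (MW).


P/P0 = 0.066 * [t^(-0.2) - (t + t_op)^(-0.2)]
P/P0 = 0.066 * [83501^(-0.2) - (83501 + 65797403)^(-0.2)]
P/P0 = 0.066 * [0.1036720 - 0.02730537] = 0.005040198
P = 1063 * 0.005040198 = 5.3577 MW

5.3577


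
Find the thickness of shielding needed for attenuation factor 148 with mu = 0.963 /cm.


x = ln(factor) / mu
x = ln(148) / 0.963
x = 5.1892 cm

5.1892


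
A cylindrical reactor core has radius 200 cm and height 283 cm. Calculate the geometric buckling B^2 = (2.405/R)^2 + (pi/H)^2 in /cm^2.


B^2 = (2.405/R)^2 + (pi/H)^2
B^2 = (2.405/200)^2 + (pi/283)^2
B^2 = 2.6783e-04 /cm^2

2.6783e-04


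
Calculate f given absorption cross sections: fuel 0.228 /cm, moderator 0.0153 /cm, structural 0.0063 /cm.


f = Sigma_a_fuel / (Sigma_a_fuel + Sigma_a_mod + Sigma_a_other)
f = 0.228 / (0.228 + 0.0153 + 0.0063)
f = 0.91346

0.91346


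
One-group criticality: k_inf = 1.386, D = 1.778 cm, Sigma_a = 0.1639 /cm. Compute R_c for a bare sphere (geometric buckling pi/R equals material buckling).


L^2 = D / Sigma_a = 1.778 / 0.1639 = 10.84808 cm^2
B_m^2 = (k_inf - 1) / L^2 = (1.386 - 1) / 10.84808 = 0.03558233 /cm^2
For a bare sphere: B_g = pi/R, so R_c = pi / sqrt(B_m^2)
R_c = pi / sqrt(0.03558233) = 16.655 cm

16.655


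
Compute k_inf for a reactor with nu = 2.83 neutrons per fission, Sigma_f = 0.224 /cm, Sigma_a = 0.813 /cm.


k_inf = nu * Sigma_f / Sigma_a
k_inf = 2.83 * 0.224 / 0.813
k_inf = 0.77973

0.77973


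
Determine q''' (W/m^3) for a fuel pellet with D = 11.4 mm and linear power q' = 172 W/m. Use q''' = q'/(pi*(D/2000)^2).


r = D / 2 / 1000 = 11.4 / 2 / 1000 = 0.0057 m
q''' = q' / (pi * r^2)
q''' = 172 / (pi * 0.0057^2)
q''' = 1.6851e+06 W/m^3

1.6851e+06


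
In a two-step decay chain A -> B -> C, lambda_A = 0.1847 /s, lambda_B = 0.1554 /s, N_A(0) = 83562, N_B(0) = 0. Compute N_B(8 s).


N_B(t) = lambda_A * N_A0 / (lambda_B - lambda_A) * [exp(-lambda_A*t) - exp(-lambda_B*t)]
exp(-0.1847*8) = 0.2281847; exp(-0.1554*8) = 0.2884597
N_B = 0.1847 * 83562 / (0.1554 - 0.1847) * (0.2281847 - 0.2884597)
N_B = 31750

31750


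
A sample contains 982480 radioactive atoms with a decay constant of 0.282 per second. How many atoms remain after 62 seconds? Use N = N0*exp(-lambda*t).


N = N0 * exp(-lambda * t)
N = 982480 * exp(-0.282 * 62)
N = 0.025068

0.025068


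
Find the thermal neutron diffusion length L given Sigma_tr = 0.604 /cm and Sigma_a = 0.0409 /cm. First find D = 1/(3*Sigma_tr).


D = 1 / (3 * Sigma_tr) = 1 / (3 * 0.604) = 0.5518764 cm
L = sqrt(D / Sigma_a)
L = sqrt(0.5518764 / 0.0409)
L = 3.6733 cm

3.6733


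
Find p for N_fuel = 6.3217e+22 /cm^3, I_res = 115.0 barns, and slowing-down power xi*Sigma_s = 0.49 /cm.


p = exp(-N * I * 1e-24 / (xi*Sigma_s))
p = exp(-6.3217e+22 * 115.0 * 1e-24 / 0.49)
p = 3.6019e-07

3.6019e-07
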